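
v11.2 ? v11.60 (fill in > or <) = <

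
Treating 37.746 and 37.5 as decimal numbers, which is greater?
37.746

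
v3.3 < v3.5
True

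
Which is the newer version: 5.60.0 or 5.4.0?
5.60.0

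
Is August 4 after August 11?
No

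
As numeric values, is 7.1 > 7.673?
False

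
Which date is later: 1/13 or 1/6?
1/13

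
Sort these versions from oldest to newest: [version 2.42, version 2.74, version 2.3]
[version 2.3, version 2.42, version 2.74]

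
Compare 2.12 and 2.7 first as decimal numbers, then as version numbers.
As decimals: 2.12 < 2.7. As versions: v2.12 > v2.7 (minor version 12 > 7).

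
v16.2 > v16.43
False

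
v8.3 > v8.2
True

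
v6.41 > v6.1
True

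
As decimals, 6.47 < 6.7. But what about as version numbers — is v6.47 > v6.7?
True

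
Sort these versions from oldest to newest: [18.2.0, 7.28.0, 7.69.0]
[7.28.0, 7.69.0, 18.2.0]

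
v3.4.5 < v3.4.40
True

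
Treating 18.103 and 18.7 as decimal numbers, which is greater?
18.7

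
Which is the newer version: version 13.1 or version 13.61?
version 13.61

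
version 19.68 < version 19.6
False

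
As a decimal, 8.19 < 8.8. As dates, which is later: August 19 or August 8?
August 19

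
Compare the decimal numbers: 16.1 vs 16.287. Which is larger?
16.287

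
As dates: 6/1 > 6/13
False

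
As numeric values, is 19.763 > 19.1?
True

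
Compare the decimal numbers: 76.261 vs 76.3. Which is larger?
76.3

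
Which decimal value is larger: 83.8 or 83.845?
83.845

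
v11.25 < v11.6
False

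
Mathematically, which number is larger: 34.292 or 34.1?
34.292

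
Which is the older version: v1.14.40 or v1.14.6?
v1.14.6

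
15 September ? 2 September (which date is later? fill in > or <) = >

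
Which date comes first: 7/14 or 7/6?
7/6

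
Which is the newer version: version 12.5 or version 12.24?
version 12.24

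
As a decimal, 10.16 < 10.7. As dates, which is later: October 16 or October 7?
October 16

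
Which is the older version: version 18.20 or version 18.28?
version 18.20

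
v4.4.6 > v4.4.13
False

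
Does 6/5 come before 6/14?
Yes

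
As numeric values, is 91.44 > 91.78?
False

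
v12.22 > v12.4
True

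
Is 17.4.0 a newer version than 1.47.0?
Yes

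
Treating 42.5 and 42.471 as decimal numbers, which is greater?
42.5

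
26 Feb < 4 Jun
True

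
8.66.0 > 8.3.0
True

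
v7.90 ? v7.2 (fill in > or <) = >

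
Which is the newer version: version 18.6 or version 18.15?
version 18.15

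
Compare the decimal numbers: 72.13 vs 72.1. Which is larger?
72.13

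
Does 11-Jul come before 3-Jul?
No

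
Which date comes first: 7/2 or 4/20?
4/20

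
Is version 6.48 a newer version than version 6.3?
Yes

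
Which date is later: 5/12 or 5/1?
5/12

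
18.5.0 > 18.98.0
False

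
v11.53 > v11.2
True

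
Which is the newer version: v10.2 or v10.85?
v10.85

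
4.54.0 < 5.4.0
True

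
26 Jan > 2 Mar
False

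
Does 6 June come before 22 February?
No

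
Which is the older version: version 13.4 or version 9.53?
version 9.53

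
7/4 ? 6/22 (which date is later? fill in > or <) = >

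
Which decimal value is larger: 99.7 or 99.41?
99.7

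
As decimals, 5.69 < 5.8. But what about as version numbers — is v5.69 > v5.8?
True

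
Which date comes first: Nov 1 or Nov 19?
Nov 1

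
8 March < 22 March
True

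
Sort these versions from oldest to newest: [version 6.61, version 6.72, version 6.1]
[version 6.1, version 6.61, version 6.72]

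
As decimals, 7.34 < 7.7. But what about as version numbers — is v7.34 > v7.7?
True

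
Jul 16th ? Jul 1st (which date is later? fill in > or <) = >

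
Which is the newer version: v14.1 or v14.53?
v14.53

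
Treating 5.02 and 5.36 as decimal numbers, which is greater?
5.36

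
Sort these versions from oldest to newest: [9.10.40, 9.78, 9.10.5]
[9.10.5, 9.10.40, 9.78]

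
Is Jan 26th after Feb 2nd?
No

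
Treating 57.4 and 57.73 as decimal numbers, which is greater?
57.73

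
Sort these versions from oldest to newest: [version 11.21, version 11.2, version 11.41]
[version 11.2, version 11.21, version 11.41]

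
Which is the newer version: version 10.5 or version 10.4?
version 10.5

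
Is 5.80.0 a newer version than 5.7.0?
Yes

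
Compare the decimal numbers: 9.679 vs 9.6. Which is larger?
9.679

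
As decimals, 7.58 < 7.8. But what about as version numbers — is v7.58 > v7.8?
True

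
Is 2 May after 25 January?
Yes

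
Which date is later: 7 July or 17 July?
17 July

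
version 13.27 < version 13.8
False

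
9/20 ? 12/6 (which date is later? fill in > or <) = <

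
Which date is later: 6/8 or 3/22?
6/8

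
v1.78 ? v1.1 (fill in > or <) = >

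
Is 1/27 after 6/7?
No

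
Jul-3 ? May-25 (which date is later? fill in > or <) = >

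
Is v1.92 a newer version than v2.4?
No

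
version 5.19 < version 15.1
True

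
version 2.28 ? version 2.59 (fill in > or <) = <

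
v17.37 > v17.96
False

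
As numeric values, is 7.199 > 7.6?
False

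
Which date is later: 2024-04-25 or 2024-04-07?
2024-04-25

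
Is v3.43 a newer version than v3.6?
Yes. Version numbers are compared segment by segment as integers, not as decimals: minor version 43 > 6, so v3.43 > v3.6 (even though the decimal 3.43 < 3.6).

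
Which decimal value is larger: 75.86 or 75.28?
75.86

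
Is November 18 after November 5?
Yes. Day 18 comes after day 5 in November — this is a date comparison, not a decimal one (the decimal 11.18 would be smaller than 11.5).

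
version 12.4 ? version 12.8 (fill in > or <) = <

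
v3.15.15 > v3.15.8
True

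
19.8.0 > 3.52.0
True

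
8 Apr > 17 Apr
False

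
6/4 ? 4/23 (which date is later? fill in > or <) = >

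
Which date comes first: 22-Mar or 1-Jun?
22-Mar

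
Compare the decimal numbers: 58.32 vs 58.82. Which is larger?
58.82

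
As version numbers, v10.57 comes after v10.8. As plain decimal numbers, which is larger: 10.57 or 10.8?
10.8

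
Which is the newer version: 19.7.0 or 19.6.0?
19.7.0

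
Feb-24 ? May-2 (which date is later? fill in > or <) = <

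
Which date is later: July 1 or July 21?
July 21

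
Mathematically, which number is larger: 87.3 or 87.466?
87.466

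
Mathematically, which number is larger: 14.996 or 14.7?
14.996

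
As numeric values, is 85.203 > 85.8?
False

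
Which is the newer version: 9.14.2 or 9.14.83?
9.14.83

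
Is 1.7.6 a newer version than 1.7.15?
No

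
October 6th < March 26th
False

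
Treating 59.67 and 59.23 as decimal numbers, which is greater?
59.67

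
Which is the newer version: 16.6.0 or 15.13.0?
16.6.0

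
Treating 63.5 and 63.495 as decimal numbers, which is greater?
63.5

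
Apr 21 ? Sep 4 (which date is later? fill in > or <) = <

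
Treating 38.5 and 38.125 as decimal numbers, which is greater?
38.5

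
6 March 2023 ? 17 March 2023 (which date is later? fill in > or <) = <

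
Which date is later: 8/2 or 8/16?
8/16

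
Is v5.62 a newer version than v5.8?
Yes. Version numbers are compared segment by segment as integers, not as decimals: minor version 62 > 8, so v5.62 > v5.8 (even though the decimal 5.62 < 5.8).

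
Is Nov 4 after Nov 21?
No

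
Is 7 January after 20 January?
No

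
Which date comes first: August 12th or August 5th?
August 5th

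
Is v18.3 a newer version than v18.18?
No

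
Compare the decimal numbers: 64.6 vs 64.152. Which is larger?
64.6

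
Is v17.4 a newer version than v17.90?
No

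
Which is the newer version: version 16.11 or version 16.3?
version 16.11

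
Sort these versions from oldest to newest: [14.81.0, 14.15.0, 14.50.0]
[14.15.0, 14.50.0, 14.81.0]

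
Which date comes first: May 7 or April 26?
April 26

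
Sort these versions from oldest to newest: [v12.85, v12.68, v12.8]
[v12.8, v12.68, v12.85]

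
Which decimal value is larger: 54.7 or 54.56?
54.7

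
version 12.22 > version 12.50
False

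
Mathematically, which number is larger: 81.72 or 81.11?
81.72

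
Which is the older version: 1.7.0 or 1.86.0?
1.7.0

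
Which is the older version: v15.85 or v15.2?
v15.2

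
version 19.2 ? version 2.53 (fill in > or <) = >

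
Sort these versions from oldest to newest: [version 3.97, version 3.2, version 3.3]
[version 3.2, version 3.3, version 3.97]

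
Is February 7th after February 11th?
No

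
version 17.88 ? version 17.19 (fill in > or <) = >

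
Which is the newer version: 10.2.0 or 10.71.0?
10.71.0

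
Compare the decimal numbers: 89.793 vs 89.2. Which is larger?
89.793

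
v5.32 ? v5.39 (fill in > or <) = <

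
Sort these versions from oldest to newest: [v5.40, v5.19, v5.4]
[v5.4, v5.19, v5.40]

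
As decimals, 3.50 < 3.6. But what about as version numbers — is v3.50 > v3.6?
True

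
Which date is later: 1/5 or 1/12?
1/12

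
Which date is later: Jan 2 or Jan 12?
Jan 12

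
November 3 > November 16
False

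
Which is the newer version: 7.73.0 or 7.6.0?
7.73.0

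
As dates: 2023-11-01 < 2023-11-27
True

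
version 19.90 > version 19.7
True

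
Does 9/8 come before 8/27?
No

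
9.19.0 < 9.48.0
True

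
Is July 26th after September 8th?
No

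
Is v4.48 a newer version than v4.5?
Yes. Version numbers are compared segment by segment as integers, not as decimals: minor version 48 > 5, so v4.48 > v4.5 (even though the decimal 4.48 < 4.5).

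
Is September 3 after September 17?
No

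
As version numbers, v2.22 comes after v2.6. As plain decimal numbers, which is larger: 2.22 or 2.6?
2.6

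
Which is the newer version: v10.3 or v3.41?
v10.3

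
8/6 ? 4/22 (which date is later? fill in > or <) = >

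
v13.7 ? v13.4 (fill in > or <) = >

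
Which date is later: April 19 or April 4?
April 19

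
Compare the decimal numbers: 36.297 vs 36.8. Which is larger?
36.8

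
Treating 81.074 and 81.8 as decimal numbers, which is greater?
81.8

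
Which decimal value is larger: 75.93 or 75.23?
75.93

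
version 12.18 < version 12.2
False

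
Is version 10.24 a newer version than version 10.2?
Yes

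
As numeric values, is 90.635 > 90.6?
True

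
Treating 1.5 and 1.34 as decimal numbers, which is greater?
1.5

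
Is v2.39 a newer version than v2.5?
Yes. Version numbers are compared segment by segment as integers, not as decimals: minor version 39 > 5, so v2.39 > v2.5 (even though the decimal 2.39 < 2.5).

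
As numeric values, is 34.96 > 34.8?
True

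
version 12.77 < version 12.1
False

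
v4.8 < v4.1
False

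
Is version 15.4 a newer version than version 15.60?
No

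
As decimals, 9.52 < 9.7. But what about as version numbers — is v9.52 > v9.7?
True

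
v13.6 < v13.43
True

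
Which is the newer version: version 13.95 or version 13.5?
version 13.95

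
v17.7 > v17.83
False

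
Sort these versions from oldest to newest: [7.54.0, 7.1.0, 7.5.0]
[7.1.0, 7.5.0, 7.54.0]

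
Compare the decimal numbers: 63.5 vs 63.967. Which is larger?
63.967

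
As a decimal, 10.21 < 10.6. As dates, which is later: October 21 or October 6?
October 21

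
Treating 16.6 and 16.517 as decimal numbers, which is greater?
16.6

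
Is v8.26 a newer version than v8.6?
Yes. Version numbers are compared segment by segment as integers, not as decimals: minor version 26 > 6, so v8.26 > v8.6 (even though the decimal 8.26 < 8.6).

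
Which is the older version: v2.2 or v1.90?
v1.90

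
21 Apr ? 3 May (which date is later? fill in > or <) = <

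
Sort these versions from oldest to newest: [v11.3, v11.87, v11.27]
[v11.3, v11.27, v11.87]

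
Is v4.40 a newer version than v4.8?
Yes. Version numbers are compared segment by segment as integers, not as decimals: minor version 40 > 8, so v4.40 > v4.8 (even though the decimal 4.40 < 4.8).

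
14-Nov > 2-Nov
True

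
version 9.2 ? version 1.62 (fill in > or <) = >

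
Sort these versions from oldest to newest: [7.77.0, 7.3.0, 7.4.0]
[7.3.0, 7.4.0, 7.77.0]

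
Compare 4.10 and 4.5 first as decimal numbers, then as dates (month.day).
As decimals: 4.10 < 4.5. As dates: 4/10 is later than 4/5 (day 10 > day 5).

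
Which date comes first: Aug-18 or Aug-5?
Aug-5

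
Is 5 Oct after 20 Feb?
Yes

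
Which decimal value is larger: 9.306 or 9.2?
9.306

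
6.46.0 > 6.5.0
True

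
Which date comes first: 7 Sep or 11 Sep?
7 Sep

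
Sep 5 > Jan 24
True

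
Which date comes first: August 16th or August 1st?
August 1st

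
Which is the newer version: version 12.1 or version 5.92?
version 12.1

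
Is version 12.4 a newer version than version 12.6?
No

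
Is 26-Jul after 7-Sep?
No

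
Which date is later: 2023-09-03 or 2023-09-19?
2023-09-19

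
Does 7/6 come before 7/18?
Yes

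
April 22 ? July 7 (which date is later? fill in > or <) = <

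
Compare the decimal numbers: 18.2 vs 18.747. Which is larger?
18.747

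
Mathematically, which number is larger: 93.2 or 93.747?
93.747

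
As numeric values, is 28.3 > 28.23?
True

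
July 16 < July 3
False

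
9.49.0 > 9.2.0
True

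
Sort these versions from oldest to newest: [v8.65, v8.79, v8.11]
[v8.11, v8.65, v8.79]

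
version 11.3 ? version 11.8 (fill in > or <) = <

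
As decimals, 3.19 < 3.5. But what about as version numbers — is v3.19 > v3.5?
True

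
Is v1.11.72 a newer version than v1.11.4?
Yes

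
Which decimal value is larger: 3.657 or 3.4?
3.657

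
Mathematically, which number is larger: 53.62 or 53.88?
53.88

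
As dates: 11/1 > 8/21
True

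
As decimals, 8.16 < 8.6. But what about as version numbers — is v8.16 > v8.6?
True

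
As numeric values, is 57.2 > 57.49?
False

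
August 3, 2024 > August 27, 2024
False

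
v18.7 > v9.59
True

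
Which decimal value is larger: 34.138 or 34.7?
34.7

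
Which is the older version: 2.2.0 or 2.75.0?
2.2.0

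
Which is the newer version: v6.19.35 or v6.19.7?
v6.19.35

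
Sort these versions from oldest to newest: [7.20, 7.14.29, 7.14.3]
[7.14.3, 7.14.29, 7.20]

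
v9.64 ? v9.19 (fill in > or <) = >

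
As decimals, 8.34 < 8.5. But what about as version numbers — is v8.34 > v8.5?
True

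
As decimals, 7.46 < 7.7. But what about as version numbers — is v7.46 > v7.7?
True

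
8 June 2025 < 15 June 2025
True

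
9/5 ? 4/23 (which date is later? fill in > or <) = >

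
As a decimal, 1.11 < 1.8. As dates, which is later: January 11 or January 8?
January 11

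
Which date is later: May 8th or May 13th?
May 13th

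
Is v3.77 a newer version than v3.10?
Yes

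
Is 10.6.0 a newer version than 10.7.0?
No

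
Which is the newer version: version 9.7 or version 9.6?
version 9.7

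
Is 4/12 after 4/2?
Yes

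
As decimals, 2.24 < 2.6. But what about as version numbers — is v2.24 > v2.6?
True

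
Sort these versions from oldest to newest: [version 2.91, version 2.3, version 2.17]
[version 2.3, version 2.17, version 2.91]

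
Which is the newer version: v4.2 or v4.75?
v4.75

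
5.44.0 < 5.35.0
False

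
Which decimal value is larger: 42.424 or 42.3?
42.424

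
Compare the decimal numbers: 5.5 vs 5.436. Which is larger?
5.5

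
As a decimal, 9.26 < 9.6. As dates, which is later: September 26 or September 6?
September 26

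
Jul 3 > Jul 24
False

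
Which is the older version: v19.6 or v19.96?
v19.6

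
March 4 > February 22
True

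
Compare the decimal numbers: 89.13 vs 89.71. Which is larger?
89.71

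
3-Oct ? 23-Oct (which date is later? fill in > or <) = <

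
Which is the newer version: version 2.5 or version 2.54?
version 2.54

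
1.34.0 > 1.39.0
False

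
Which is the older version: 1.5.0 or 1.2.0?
1.2.0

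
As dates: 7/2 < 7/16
True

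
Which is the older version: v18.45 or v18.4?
v18.4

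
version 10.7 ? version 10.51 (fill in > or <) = <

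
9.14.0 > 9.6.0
True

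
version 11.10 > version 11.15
False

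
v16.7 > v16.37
False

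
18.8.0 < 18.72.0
True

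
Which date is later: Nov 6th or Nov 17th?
Nov 17th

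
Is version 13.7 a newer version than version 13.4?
Yes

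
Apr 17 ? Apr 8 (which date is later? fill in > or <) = >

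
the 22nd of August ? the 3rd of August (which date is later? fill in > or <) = >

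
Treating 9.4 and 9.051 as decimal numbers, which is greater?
9.4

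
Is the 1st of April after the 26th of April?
No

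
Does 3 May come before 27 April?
No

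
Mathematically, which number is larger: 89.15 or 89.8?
89.8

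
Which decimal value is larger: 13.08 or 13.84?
13.84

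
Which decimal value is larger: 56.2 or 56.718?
56.718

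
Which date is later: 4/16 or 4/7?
4/16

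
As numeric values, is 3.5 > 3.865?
False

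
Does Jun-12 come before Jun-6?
No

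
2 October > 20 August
True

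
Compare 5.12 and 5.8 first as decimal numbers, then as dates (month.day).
As decimals: 5.12 < 5.8. As dates: 5/12 is later than 5/8 (day 12 > day 8).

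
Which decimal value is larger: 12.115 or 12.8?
12.8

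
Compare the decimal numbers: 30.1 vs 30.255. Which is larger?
30.255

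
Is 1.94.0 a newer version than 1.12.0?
Yes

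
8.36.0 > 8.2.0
True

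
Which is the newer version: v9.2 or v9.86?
v9.86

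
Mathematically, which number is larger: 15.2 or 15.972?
15.972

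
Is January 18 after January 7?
Yes. Day 18 comes after day 7 in January — this is a date comparison, not a decimal one (the decimal 1.18 would be smaller than 1.7).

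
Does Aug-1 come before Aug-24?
Yes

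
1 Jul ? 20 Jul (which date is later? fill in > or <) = <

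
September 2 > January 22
True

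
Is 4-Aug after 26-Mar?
Yes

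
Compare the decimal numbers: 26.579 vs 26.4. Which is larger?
26.579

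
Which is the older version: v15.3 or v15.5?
v15.3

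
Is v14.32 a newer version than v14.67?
No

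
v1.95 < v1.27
False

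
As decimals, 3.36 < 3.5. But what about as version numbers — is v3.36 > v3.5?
True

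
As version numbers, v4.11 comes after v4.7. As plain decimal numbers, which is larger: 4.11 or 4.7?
4.7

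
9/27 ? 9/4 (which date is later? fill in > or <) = >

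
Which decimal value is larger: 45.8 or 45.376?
45.8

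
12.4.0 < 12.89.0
True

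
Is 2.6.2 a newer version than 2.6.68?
No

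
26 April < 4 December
True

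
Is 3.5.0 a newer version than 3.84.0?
No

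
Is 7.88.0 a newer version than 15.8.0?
No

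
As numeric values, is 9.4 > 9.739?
False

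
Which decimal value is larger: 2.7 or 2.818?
2.818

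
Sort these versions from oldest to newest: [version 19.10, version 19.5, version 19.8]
[version 19.5, version 19.8, version 19.10]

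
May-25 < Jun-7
True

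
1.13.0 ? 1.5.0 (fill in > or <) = >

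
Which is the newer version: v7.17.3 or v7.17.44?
v7.17.44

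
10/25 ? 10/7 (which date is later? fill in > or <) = >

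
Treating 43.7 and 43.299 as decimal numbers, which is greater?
43.7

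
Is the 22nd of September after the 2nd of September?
Yes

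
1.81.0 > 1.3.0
True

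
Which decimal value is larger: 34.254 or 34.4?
34.4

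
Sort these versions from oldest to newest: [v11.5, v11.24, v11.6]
[v11.5, v11.6, v11.24]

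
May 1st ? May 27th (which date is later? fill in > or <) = <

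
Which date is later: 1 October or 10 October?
10 October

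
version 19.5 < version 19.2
False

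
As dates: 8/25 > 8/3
True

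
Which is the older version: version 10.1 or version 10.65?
version 10.1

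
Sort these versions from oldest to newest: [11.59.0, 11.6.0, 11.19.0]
[11.6.0, 11.19.0, 11.59.0]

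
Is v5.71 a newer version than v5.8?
Yes. Version numbers are compared segment by segment as integers, not as decimals: minor version 71 > 8, so v5.71 > v5.8 (even though the decimal 5.71 < 5.8).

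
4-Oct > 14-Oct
False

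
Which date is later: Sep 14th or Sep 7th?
Sep 14th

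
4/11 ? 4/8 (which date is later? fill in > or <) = >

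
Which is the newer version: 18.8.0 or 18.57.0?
18.57.0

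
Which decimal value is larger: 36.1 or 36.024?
36.1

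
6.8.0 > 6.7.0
True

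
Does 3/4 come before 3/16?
Yes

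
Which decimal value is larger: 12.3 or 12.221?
12.3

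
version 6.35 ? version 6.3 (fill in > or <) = >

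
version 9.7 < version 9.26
True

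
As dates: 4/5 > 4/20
False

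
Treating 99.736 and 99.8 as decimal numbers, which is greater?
99.8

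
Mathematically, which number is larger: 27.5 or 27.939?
27.939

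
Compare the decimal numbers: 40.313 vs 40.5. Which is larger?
40.5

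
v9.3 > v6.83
True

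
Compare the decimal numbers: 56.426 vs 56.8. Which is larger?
56.8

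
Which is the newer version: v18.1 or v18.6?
v18.6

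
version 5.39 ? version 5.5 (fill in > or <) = >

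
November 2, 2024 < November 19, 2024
True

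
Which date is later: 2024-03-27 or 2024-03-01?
2024-03-27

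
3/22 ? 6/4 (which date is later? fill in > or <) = <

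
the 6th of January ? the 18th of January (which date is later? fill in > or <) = <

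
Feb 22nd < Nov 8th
True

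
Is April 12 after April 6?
Yes. Day 12 comes after day 6 in April — this is a date comparison, not a decimal one (the decimal 4.12 would be smaller than 4.6).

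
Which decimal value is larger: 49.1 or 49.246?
49.246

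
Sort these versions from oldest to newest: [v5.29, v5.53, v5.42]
[v5.29, v5.42, v5.53]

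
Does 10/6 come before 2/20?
No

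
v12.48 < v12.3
False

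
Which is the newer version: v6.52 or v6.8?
v6.52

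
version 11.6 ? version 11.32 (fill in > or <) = <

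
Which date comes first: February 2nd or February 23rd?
February 2nd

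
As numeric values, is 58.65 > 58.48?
True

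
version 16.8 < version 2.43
False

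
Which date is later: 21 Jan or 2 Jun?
2 Jun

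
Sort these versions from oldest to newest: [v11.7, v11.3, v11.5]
[v11.3, v11.5, v11.7]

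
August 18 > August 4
True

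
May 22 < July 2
True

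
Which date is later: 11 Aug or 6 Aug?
11 Aug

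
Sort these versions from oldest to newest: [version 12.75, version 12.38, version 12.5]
[version 12.5, version 12.38, version 12.75]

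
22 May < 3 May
False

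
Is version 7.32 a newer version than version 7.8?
Yes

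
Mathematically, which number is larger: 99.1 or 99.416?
99.416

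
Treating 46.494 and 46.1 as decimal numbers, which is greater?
46.494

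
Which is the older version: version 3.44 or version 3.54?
version 3.44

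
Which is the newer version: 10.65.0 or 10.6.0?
10.65.0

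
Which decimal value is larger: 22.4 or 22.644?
22.644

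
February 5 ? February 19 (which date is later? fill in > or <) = <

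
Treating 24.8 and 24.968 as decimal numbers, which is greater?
24.968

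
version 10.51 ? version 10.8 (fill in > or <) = >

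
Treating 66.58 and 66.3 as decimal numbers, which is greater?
66.58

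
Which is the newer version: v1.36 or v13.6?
v13.6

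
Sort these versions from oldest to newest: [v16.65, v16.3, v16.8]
[v16.3, v16.8, v16.65]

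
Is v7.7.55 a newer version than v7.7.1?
Yes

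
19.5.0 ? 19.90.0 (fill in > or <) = <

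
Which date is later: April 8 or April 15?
April 15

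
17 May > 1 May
True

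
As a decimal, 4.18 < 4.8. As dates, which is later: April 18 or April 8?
April 18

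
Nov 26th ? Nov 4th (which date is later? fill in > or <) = >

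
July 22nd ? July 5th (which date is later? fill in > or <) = >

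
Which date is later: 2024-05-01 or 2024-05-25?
2024-05-25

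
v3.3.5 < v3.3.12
True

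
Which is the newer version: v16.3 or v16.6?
v16.6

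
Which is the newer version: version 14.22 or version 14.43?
version 14.43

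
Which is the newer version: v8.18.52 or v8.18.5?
v8.18.52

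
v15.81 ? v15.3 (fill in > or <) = >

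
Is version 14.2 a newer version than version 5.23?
Yes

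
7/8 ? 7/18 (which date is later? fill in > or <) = <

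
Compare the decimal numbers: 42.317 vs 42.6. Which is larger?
42.6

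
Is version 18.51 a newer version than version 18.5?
Yes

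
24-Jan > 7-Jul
False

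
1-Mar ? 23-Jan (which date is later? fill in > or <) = >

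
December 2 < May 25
False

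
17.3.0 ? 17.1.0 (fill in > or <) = >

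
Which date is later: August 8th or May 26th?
August 8th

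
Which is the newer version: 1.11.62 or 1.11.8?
1.11.62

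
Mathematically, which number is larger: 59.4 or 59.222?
59.4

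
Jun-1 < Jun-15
True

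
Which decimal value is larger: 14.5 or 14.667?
14.667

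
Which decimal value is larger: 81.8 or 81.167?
81.8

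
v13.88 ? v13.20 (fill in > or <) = >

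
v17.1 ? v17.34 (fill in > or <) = <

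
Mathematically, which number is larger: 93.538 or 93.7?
93.7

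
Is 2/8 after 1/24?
Yes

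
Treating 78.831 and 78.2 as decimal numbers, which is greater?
78.831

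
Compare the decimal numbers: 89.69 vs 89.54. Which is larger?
89.69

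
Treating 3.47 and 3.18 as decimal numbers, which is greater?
3.47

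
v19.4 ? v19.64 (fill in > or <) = <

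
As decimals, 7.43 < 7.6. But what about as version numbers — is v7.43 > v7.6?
True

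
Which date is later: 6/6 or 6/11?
6/11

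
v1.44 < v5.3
True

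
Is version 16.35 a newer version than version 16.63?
No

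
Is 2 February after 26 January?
Yes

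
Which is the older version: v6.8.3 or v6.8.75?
v6.8.3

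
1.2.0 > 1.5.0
False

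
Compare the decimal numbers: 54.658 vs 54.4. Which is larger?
54.658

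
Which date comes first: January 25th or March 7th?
January 25th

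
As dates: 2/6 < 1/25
False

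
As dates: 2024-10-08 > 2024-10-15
False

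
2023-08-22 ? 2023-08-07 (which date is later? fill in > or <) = >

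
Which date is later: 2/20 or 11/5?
11/5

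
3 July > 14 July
False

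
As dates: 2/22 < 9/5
True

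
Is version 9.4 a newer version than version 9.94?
No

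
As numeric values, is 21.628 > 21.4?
True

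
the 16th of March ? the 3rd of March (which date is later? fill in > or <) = >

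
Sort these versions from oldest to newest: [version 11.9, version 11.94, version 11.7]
[version 11.7, version 11.9, version 11.94]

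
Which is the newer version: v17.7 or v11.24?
v17.7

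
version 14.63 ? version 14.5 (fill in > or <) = >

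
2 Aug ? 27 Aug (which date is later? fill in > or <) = <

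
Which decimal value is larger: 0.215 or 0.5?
0.5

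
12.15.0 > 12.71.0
False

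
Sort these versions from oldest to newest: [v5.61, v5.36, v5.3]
[v5.3, v5.36, v5.61]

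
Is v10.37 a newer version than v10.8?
Yes. Version numbers are compared segment by segment as integers, not as decimals: minor version 37 > 8, so v10.37 > v10.8 (even though the decimal 10.37 < 10.8).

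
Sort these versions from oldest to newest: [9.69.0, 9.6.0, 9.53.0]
[9.6.0, 9.53.0, 9.69.0]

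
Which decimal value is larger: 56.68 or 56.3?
56.68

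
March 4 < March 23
True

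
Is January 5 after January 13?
No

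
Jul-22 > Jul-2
True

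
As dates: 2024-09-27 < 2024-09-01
False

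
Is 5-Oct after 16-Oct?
No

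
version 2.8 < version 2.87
True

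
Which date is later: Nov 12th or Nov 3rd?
Nov 12th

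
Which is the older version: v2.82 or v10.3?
v2.82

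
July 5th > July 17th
False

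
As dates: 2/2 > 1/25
True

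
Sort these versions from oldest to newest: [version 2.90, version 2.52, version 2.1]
[version 2.1, version 2.52, version 2.90]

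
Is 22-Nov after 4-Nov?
Yes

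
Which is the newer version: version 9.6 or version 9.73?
version 9.73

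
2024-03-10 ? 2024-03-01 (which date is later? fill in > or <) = >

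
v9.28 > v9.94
False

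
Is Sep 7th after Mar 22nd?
Yes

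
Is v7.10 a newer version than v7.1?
Yes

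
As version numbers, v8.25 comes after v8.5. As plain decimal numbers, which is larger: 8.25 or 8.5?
8.5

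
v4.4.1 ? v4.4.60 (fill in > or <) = <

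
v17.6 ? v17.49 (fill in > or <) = <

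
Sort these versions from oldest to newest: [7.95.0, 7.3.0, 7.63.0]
[7.3.0, 7.63.0, 7.95.0]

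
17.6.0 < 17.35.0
True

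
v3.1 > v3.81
False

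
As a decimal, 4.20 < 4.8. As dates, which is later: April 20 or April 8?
April 20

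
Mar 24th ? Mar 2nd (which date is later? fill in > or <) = >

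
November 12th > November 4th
True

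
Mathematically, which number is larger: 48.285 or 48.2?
48.285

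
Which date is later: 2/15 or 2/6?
2/15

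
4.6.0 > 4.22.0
False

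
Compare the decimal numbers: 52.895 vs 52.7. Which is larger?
52.895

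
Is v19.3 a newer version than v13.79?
Yes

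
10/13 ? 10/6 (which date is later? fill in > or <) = >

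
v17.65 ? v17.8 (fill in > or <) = >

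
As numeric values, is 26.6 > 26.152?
True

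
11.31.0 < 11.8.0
False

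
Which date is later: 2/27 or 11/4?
11/4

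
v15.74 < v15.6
False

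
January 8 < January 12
True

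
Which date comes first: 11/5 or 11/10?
11/5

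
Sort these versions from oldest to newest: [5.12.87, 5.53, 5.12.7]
[5.12.7, 5.12.87, 5.53]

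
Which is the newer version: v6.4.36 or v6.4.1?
v6.4.36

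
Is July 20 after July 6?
Yes. Day 20 comes after day 6 in July — this is a date comparison, not a decimal one (the decimal 7.20 would be smaller than 7.6).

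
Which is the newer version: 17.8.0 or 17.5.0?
17.8.0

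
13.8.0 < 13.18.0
True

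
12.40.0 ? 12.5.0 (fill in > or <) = >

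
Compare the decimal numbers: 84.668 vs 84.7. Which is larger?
84.7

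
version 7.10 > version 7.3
True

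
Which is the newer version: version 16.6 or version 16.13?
version 16.13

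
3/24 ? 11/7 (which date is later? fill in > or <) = <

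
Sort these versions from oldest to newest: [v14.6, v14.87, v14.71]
[v14.6, v14.71, v14.87]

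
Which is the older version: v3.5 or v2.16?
v2.16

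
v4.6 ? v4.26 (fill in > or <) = <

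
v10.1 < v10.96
True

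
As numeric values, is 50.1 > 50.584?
False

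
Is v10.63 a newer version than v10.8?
Yes. Version numbers are compared segment by segment as integers, not as decimals: minor version 63 > 8, so v10.63 > v10.8 (even though the decimal 10.63 < 10.8).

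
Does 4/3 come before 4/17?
Yes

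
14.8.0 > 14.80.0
False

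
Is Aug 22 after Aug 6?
Yes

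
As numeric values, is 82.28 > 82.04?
True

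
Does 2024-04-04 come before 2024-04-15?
Yes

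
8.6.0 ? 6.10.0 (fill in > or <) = >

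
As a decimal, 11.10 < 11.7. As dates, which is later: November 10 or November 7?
November 10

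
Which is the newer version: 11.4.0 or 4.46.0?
11.4.0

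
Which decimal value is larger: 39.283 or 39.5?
39.5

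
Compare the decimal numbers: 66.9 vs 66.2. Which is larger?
66.9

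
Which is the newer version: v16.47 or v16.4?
v16.47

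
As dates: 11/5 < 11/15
True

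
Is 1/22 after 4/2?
No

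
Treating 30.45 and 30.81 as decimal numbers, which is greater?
30.81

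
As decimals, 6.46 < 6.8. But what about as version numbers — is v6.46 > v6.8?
True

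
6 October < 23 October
True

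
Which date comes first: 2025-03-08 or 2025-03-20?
2025-03-08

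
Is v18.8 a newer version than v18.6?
Yes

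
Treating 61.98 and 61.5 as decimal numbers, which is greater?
61.98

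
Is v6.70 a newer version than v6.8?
Yes. Version numbers are compared segment by segment as integers, not as decimals: minor version 70 > 8, so v6.70 > v6.8 (even though the decimal 6.70 < 6.8).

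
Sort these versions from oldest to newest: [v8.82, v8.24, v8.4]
[v8.4, v8.24, v8.82]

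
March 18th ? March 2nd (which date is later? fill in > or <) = >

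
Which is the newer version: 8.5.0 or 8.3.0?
8.5.0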